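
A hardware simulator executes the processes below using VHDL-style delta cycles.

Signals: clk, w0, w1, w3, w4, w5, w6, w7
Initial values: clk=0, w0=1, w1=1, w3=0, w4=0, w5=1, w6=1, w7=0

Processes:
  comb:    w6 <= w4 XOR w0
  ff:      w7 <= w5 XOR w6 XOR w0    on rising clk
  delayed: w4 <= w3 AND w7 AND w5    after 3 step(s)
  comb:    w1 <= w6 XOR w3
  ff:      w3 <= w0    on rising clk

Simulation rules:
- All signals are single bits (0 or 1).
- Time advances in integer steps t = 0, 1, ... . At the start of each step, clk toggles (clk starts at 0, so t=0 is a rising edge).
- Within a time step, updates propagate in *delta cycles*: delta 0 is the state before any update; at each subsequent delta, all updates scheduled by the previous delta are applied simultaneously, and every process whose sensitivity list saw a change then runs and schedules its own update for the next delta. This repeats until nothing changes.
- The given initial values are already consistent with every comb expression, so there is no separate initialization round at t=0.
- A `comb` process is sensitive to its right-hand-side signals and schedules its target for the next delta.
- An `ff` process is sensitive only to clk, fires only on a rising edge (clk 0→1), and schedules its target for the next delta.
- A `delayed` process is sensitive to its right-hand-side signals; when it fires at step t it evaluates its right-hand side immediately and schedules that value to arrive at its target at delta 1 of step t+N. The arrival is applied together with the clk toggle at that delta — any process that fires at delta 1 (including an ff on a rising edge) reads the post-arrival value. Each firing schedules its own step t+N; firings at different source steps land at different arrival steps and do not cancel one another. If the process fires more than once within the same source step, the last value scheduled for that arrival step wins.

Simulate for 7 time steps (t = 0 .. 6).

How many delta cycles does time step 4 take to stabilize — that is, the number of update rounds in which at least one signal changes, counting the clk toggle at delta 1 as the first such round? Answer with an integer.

[bits: clk,w7,w3,w6,w0,w1,w4,w5]
t=0: Δ0=00011101 Δ1=10011101 Δ2=11111101 Δ3=11111001 | 3Δ
t=1: Δ0=11111001 Δ1=01111001 | 1Δ
t=2: Δ0=01111001 Δ1=11111001 | 1Δ
t=3: Δ0=11111001 Δ1=01111011 Δ2=01101011 Δ3=01101111 | 3Δ
t=4: Δ0=01101111 Δ1=11101111 Δ2=10101111 | 2Δ
t=5: Δ0=10101111 Δ1=00101111 | 1Δ
t=6: Δ0=00101111 Δ1=10101111 | 1Δ

2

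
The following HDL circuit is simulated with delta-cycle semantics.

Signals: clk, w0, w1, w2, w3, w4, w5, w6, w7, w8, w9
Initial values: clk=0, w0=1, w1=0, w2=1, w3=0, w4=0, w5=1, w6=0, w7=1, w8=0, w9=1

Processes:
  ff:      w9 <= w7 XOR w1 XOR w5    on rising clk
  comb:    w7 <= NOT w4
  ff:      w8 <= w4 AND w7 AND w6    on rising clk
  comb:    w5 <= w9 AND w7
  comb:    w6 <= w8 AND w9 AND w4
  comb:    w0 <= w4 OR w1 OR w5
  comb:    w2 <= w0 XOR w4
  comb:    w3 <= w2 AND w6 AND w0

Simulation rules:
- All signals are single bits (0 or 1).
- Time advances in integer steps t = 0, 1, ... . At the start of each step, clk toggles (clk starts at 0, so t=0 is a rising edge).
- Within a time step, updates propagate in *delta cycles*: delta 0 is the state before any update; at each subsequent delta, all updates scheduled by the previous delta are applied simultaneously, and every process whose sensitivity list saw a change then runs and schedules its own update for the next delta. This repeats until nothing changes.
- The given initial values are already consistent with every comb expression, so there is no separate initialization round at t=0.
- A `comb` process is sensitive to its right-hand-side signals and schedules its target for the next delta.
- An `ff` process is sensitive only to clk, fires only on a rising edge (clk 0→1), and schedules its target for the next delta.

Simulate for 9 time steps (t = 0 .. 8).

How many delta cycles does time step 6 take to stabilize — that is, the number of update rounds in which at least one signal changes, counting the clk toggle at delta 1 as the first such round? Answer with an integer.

t0.Δ0 w3=0 w4=0 w7=1 w2=1 w1=0 clk=0 w0=1 w9=1 w6=0 w5=1 w8=0
t0.Δ1 w3=0 w4=0 w7=1 w2=1 w1=0 clk=1 w0=1 w9=1 w6=0 w5=1 w8=0
t0.Δ2 w3=0 w4=0 w7=1 w2=1 w1=0 clk=1 w0=1 w9=0 w6=0 w5=1 w8=0
t0.Δ3 w3=0 w4=0 w7=1 w2=1 w1=0 clk=1 w0=1 w9=0 w6=0 w5=0 w8=0
t0.Δ4 w3=0 w4=0 w7=1 w2=1 w1=0 clk=1 w0=0 w9=0 w6=0 w5=0 w8=0
t0.Δ5 w3=0 w4=0 w7=1 w2=0 w1=0 clk=1 w0=0 w9=0 w6=0 w5=0 w8=0
t1.Δ0 w3=0 w4=0 w7=1 w2=0 w1=0 clk=1 w0=0 w9=0 w6=0 w5=0 w8=0
t1.Δ1 w3=0 w4=0 w7=1 w2=0 w1=0 clk=0 w0=0 w9=0 w6=0 w5=0 w8=0
t2.Δ0 w3=0 w4=0 w7=1 w2=0 w1=0 clk=0 w0=0 w9=0 w6=0 w5=0 w8=0
t2.Δ1 w3=0 w4=0 w7=1 w2=0 w1=0 clk=1 w0=0 w9=0 w6=0 w5=0 w8=0
t2.Δ2 w3=0 w4=0 w7=1 w2=0 w1=0 clk=1 w0=0 w9=1 w6=0 w5=0 w8=0
t2.Δ3 w3=0 w4=0 w7=1 w2=0 w1=0 clk=1 w0=0 w9=1 w6=0 w5=1 w8=0
t2.Δ4 w3=0 w4=0 w7=1 w2=0 w1=0 clk=1 w0=1 w9=1 w6=0 w5=1 w8=0
t2.Δ5 w3=0 w4=0 w7=1 w2=1 w1=0 clk=1 w0=1 w9=1 w6=0 w5=1 w8=0
t3.Δ0 w3=0 w4=0 w7=1 w2=1 w1=0 clk=1 w0=1 w9=1 w6=0 w5=1 w8=0
t3.Δ1 w3=0 w4=0 w7=1 w2=1 w1=0 clk=0 w0=1 w9=1 w6=0 w5=1 w8=0
t4.Δ0 w3=0 w4=0 w7=1 w2=1 w1=0 clk=0 w0=1 w9=1 w6=0 w5=1 w8=0
t4.Δ1 w3=0 w4=0 w7=1 w2=1 w1=0 clk=1 w0=1 w9=1 w6=0 w5=1 w8=0
t4.Δ2 w3=0 w4=0 w7=1 w2=1 w1=0 clk=1 w0=1 w9=0 w6=0 w5=1 w8=0
t4.Δ3 w3=0 w4=0 w7=1 w2=1 w1=0 clk=1 w0=1 w9=0 w6=0 w5=0 w8=0
t4.Δ4 w3=0 w4=0 w7=1 w2=1 w1=0 clk=1 w0=0 w9=0 w6=0 w5=0 w8=0
t4.Δ5 w3=0 w4=0 w7=1 w2=0 w1=0 clk=1 w0=0 w9=0 w6=0 w5=0 w8=0
t5.Δ0 w3=0 w4=0 w7=1 w2=0 w1=0 clk=1 w0=0 w9=0 w6=0 w5=0 w8=0
t5.Δ1 w3=0 w4=0 w7=1 w2=0 w1=0 clk=0 w0=0 w9=0 w6=0 w5=0 w8=0
t6.Δ0 w3=0 w4=0 w7=1 w2=0 w1=0 clk=0 w0=0 w9=0 w6=0 w5=0 w8=0
t6.Δ1 w3=0 w4=0 w7=1 w2=0 w1=0 clk=1 w0=0 w9=0 w6=0 w5=0 w8=0
t6.Δ2 w3=0 w4=0 w7=1 w2=0 w1=0 clk=1 w0=0 w9=1 w6=0 w5=0 w8=0
t6.Δ3 w3=0 w4=0 w7=1 w2=0 w1=0 clk=1 w0=0 w9=1 w6=0 w5=1 w8=0
t6.Δ4 w3=0 w4=0 w7=1 w2=0 w1=0 clk=1 w0=1 w9=1 w6=0 w5=1 w8=0
t6.Δ5 w3=0 w4=0 w7=1 w2=1 w1=0 clk=1 w0=1 w9=1 w6=0 w5=1 w8=0
t7.Δ0 w3=0 w4=0 w7=1 w2=1 w1=0 clk=1 w0=1 w9=1 w6=0 w5=1 w8=0
t7.Δ1 w3=0 w4=0 w7=1 w2=1 w1=0 clk=0 w0=1 w9=1 w6=0 w5=1 w8=0
t8.Δ0 w3=0 w4=0 w7=1 w2=1 w1=0 clk=0 w0=1 w9=1 w6=0 w5=1 w8=0
t8.Δ1 w3=0 w4=0 w7=1 w2=1 w1=0 clk=1 w0=1 w9=1 w6=0 w5=1 w8=0
t8.Δ2 w3=0 w4=0 w7=1 w2=1 w1=0 clk=1 w0=1 w9=0 w6=0 w5=1 w8=0
t8.Δ3 w3=0 w4=0 w7=1 w2=1 w1=0 clk=1 w0=1 w9=0 w6=0 w5=0 w8=0
t8.Δ4 w3=0 w4=0 w7=1 w2=1 w1=0 clk=1 w0=0 w9=0 w6=0 w5=0 w8=0
t8.Δ5 w3=0 w4=0 w7=1 w2=0 w1=0 clk=1 w0=0 w9=0 w6=0 w5=0 w8=0

5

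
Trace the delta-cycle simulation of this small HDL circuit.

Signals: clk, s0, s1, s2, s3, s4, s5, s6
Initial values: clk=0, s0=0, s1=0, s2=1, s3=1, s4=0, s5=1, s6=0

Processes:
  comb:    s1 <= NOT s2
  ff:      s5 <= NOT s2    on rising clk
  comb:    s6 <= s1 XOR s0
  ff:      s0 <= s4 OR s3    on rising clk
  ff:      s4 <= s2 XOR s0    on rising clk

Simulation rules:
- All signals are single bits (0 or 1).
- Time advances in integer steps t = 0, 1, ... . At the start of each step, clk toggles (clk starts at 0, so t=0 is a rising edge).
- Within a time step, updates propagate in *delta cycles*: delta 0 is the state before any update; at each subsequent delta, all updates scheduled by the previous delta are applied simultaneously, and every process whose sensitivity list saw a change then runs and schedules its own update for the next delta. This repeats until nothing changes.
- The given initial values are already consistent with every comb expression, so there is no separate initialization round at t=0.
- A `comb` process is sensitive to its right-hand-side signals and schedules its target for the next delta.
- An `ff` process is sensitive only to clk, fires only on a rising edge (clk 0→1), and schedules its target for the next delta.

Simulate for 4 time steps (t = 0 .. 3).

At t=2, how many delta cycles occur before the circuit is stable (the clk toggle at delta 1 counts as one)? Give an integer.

2

[bits: s1,s0,s4,clk,s3,s2,s6,s5]
t=0: Δ0=00001101 Δ1=00011101 Δ2=01111100 Δ3=01111110 | 3Δ
t=1: Δ0=01111110 Δ1=01101110 | 1Δ
t=2: Δ0=01101110 Δ1=01111110 Δ2=01011110 | 2Δ
t=3: Δ0=01011110 Δ1=01001110 | 1Δ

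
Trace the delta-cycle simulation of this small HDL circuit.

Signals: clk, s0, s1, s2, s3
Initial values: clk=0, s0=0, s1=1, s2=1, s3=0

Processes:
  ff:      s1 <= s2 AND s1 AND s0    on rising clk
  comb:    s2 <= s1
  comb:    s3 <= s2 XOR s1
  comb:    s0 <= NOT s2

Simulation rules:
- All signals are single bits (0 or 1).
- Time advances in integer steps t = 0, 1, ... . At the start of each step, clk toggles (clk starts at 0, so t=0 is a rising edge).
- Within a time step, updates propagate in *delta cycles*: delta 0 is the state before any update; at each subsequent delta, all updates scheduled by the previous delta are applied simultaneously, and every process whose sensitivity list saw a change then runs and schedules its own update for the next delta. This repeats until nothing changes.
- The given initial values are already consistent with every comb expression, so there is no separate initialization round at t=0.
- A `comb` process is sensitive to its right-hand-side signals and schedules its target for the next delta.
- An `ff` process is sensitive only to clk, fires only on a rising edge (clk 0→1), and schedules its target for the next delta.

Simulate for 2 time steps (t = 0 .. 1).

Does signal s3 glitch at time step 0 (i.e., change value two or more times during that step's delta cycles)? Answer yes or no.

t=0 Δ0: clk=0 s0=0 s3=0 s1=1 s2=1
  Δ1: clk:0→1
  Δ2: s1:1→0
  Δ3: s3:0→1, s2:1→0
  Δ4: s0:0→1, s3:1→0
  (4Δ to stable)
t=1 Δ0: clk=1 s0=1 s3=0 s1=0 s2=0
  Δ1: clk:1→0
  (1Δ to stable)

yes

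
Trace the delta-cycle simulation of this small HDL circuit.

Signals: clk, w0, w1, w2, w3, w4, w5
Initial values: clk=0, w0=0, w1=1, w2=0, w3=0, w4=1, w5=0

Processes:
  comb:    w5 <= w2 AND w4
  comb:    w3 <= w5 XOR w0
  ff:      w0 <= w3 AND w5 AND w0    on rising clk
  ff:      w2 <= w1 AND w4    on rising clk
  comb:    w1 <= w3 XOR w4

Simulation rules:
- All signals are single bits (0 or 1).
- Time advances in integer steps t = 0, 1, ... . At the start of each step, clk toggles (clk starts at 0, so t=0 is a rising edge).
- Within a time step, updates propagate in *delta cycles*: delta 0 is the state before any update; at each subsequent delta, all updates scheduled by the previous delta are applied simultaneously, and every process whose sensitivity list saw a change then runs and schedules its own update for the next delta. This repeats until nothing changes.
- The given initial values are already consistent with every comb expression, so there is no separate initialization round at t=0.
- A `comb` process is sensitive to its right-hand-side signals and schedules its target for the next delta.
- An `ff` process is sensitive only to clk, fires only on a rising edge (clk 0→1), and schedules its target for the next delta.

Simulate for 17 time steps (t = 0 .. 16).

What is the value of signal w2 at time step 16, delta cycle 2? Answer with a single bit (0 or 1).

1

[bits: w3,w1,w2,w0,w5,clk,w4]
t=0: Δ0=0100001 Δ1=0100011 Δ2=0110011 Δ3=0110111 Δ4=1110111 Δ5=1010111 | 5Δ
t=1: Δ0=1010111 Δ1=1010101 | 1Δ
t=2: Δ0=1010101 Δ1=1010111 Δ2=1000111 Δ3=1000011 Δ4=0000011 Δ5=0100011 | 5Δ
t=3: Δ0=0100011 Δ1=0100001 | 1Δ
t=4: Δ0=0100001 Δ1=0100011 Δ2=0110011 Δ3=0110111 Δ4=1110111 Δ5=1010111 | 5Δ
t=5: Δ0=1010111 Δ1=1010101 | 1Δ
t=6: Δ0=1010101 Δ1=1010111 Δ2=1000111 Δ3=1000011 Δ4=0000011 Δ5=0100011 | 5Δ
t=7: Δ0=0100011 Δ1=0100001 | 1Δ
t=8: Δ0=0100001 Δ1=0100011 Δ2=0110011 Δ3=0110111 Δ4=1110111 Δ5=1010111 | 5Δ
t=9: Δ0=1010111 Δ1=1010101 | 1Δ
t=10: Δ0=1010101 Δ1=1010111 Δ2=1000111 Δ3=1000011 Δ4=0000011 Δ5=0100011 | 5Δ
t=11: Δ0=0100011 Δ1=0100001 | 1Δ
t=12: Δ0=0100001 Δ1=0100011 Δ2=0110011 Δ3=0110111 Δ4=1110111 Δ5=1010111 | 5Δ
t=13: Δ0=1010111 Δ1=1010101 | 1Δ
t=14: Δ0=1010101 Δ1=1010111 Δ2=1000111 Δ3=1000011 Δ4=0000011 Δ5=0100011 | 5Δ
t=15: Δ0=0100011 Δ1=0100001 | 1Δ
t=16: Δ0=0100001 Δ1=0100011 Δ2=0110011 Δ3=0110111 Δ4=1110111 Δ5=1010111 | 5Δ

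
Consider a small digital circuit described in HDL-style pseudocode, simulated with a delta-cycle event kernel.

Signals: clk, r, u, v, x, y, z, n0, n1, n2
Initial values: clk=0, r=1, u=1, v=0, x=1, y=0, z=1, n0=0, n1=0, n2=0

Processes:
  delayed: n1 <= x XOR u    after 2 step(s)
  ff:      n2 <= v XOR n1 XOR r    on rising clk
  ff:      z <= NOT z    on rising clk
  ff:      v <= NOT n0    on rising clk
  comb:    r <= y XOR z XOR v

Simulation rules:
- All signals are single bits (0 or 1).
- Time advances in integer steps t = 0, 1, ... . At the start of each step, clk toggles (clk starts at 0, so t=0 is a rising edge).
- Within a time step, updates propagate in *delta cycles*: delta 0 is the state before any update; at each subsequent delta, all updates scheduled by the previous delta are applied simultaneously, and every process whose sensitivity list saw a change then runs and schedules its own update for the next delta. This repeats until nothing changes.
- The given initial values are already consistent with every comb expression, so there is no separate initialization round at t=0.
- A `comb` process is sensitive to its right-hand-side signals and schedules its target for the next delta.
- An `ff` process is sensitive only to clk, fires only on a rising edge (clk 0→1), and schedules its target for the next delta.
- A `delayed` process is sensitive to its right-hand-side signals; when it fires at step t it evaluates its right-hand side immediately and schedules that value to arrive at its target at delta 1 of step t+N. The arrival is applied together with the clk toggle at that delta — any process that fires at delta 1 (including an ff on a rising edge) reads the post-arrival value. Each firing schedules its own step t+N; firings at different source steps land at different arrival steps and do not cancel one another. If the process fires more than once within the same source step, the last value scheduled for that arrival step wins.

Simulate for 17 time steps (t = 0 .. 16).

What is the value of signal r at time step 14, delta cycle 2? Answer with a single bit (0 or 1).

1

t=0 Δ0: r=1 n1=0 y=0 v=0 n2=0 n0=0 x=1 u=1 z=1 clk=0
  Δ1: clk:0→1
  Δ2: v:0→1, n2:0→1, z:1→0
  (2Δ to stable)
t=1 Δ0: r=1 n1=0 y=0 v=1 n2=1 n0=0 x=1 u=1 z=0 clk=1
  Δ1: clk:1→0
  (1Δ to stable)
t=2 Δ0: r=1 n1=0 y=0 v=1 n2=1 n0=0 x=1 u=1 z=0 clk=0
  Δ1: clk:0→1
  Δ2: n2:1→0, z:0→1
  Δ3: r:1→0
  (3Δ to stable)
t=3 Δ0: r=0 n1=0 y=0 v=1 n2=0 n0=0 x=1 u=1 z=1 clk=1
  Δ1: clk:1→0
  (1Δ to stable)
t=4 Δ0: r=0 n1=0 y=0 v=1 n2=0 n0=0 x=1 u=1 z=1 clk=0
  Δ1: clk:0→1
  Δ2: n2:0→1, z:1→0
  Δ3: r:0→1
  (3Δ to stable)
t=5 Δ0: r=1 n1=0 y=0 v=1 n2=1 n0=0 x=1 u=1 z=0 clk=1
  Δ1: clk:1→0
  (1Δ to stable)
t=6 Δ0: r=1 n1=0 y=0 v=1 n2=1 n0=0 x=1 u=1 z=0 clk=0
  Δ1: clk:0→1
  Δ2: n2:1→0, z:0→1
  Δ3: r:1→0
  (3Δ to stable)
t=7 Δ0: r=0 n1=0 y=0 v=1 n2=0 n0=0 x=1 u=1 z=1 clk=1
  Δ1: clk:1→0
  (1Δ to stable)
t=8 Δ0: r=0 n1=0 y=0 v=1 n2=0 n0=0 x=1 u=1 z=1 clk=0
  Δ1: clk:0→1
  Δ2: n2:0→1, z:1→0
  Δ3: r:0→1
  (3Δ to stable)
t=9 Δ0: r=1 n1=0 y=0 v=1 n2=1 n0=0 x=1 u=1 z=0 clk=1
  Δ1: clk:1→0
  (1Δ to stable)
t=10 Δ0: r=1 n1=0 y=0 v=1 n2=1 n0=0 x=1 u=1 z=0 clk=0
  Δ1: clk:0→1
  Δ2: n2:1→0, z:0→1
  Δ3: r:1→0
  (3Δ to stable)
t=11 Δ0: r=0 n1=0 y=0 v=1 n2=0 n0=0 x=1 u=1 z=1 clk=1
  Δ1: clk:1→0
  (1Δ to stable)
t=12 Δ0: r=0 n1=0 y=0 v=1 n2=0 n0=0 x=1 u=1 z=1 clk=0
  Δ1: clk:0→1
  Δ2: n2:0→1, z:1→0
  Δ3: r:0→1
  (3Δ to stable)
t=13 Δ0: r=1 n1=0 y=0 v=1 n2=1 n0=0 x=1 u=1 z=0 clk=1
  Δ1: clk:1→0
  (1Δ to stable)
t=14 Δ0: r=1 n1=0 y=0 v=1 n2=1 n0=0 x=1 u=1 z=0 clk=0
  Δ1: clk:0→1
  Δ2: n2:1→0, z:0→1
  Δ3: r:1→0
  (3Δ to stable)
t=15 Δ0: r=0 n1=0 y=0 v=1 n2=0 n0=0 x=1 u=1 z=1 clk=1
  Δ1: clk:1→0
  (1Δ to stable)
t=16 Δ0: r=0 n1=0 y=0 v=1 n2=0 n0=0 x=1 u=1 z=1 clk=0
  Δ1: clk:0→1
  Δ2: n2:0→1, z:1→0
  Δ3: r:0→1
  (3Δ to stable)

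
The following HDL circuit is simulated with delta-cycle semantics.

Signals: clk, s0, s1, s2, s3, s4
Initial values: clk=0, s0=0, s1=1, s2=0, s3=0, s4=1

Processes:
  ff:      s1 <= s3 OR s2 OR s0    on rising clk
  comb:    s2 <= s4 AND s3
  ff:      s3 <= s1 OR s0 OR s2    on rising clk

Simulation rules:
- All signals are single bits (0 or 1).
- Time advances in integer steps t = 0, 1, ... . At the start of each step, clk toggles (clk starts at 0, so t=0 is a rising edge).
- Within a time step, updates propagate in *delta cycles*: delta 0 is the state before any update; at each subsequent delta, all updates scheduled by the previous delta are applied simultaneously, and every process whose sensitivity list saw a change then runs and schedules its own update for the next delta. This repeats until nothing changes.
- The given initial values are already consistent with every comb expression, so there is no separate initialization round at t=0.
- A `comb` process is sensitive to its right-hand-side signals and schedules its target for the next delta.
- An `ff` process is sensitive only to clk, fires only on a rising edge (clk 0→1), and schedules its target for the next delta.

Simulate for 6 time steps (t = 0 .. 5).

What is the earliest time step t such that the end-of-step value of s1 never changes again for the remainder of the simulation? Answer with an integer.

2

t0.Δ0 s1=1 s4=1 s0=0 s2=0 s3=0 clk=0
t0.Δ1 s1=1 s4=1 s0=0 s2=0 s3=0 clk=1
t0.Δ2 s1=0 s4=1 s0=0 s2=0 s3=1 clk=1
t0.Δ3 s1=0 s4=1 s0=0 s2=1 s3=1 clk=1
t1.Δ0 s1=0 s4=1 s0=0 s2=1 s3=1 clk=1
t1.Δ1 s1=0 s4=1 s0=0 s2=1 s3=1 clk=0
t2.Δ0 s1=0 s4=1 s0=0 s2=1 s3=1 clk=0
t2.Δ1 s1=0 s4=1 s0=0 s2=1 s3=1 clk=1
t2.Δ2 s1=1 s4=1 s0=0 s2=1 s3=1 clk=1
t3.Δ0 s1=1 s4=1 s0=0 s2=1 s3=1 clk=1
t3.Δ1 s1=1 s4=1 s0=0 s2=1 s3=1 clk=0
t4.Δ0 s1=1 s4=1 s0=0 s2=1 s3=1 clk=0
t4.Δ1 s1=1 s4=1 s0=0 s2=1 s3=1 clk=1
t5.Δ0 s1=1 s4=1 s0=0 s2=1 s3=1 clk=1
t5.Δ1 s1=1 s4=1 s0=0 s2=1 s3=1 clk=0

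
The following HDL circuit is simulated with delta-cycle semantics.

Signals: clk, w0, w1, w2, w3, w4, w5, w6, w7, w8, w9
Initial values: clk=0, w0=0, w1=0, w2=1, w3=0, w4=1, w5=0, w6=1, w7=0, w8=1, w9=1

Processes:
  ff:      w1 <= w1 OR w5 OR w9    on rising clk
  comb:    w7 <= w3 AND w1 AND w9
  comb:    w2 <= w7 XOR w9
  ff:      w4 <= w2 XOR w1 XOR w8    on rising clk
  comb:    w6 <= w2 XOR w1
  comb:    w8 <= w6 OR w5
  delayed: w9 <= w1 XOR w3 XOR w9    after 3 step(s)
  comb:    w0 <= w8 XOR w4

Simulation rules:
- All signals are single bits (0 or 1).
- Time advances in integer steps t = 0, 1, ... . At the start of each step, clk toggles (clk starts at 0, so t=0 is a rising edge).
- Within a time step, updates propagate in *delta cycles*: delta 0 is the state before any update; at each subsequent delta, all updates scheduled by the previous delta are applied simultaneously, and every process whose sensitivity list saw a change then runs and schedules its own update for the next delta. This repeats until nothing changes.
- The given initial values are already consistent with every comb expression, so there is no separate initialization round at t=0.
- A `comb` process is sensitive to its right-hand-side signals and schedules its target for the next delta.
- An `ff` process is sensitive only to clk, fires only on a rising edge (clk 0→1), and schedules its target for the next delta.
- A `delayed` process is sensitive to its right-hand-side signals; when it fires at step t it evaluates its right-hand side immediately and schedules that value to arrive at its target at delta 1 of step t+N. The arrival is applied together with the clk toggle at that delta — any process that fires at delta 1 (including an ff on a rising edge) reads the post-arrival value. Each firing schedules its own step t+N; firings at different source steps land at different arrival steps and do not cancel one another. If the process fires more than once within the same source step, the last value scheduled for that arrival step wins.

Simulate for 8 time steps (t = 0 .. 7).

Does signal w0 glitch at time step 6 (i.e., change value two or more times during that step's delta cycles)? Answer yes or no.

no

t=0 Δ0: w1=0 w8=1 w7=0 w0=0 clk=0 w6=1 w4=1 w9=1 w3=0 w5=0 w2=1
  Δ1: clk:0→1
  Δ2: w1:0→1, w4:1→0
  Δ3: w0:0→1, w6:1→0
  Δ4: w8:1→0
  Δ5: w0:1→0
  (5Δ to stable)
t=1 Δ0: w1=1 w8=0 w7=0 w0=0 clk=1 w6=0 w4=0 w9=1 w3=0 w5=0 w2=1
  Δ1: clk:1→0
  (1Δ to stable)
t=2 Δ0: w1=1 w8=0 w7=0 w0=0 clk=0 w6=0 w4=0 w9=1 w3=0 w5=0 w2=1
  Δ1: clk:0→1
  (1Δ to stable)
t=3 Δ0: w1=1 w8=0 w7=0 w0=0 clk=1 w6=0 w4=0 w9=1 w3=0 w5=0 w2=1
  Δ1: clk:1→0, w9:1→0
  Δ2: w2:1→0
  Δ3: w6:0→1
  Δ4: w8:0→1
  Δ5: w0:0→1
  (5Δ to stable)
t=4 Δ0: w1=1 w8=1 w7=0 w0=1 clk=0 w6=1 w4=0 w9=0 w3=0 w5=0 w2=0
  Δ1: clk:0→1
  (1Δ to stable)
t=5 Δ0: w1=1 w8=1 w7=0 w0=1 clk=1 w6=1 w4=0 w9=0 w3=0 w5=0 w2=0
  Δ1: clk:1→0
  (1Δ to stable)
t=6 Δ0: w1=1 w8=1 w7=0 w0=1 clk=0 w6=1 w4=0 w9=0 w3=0 w5=0 w2=0
  Δ1: clk:0→1, w9:0→1
  Δ2: w2:0→1
  Δ3: w6:1→0
  Δ4: w8:1→0
  Δ5: w0:1→0
  (5Δ to stable)
t=7 Δ0: w1=1 w8=0 w7=0 w0=0 clk=1 w6=0 w4=0 w9=1 w3=0 w5=0 w2=1
  Δ1: clk:1→0
  (1Δ to stable)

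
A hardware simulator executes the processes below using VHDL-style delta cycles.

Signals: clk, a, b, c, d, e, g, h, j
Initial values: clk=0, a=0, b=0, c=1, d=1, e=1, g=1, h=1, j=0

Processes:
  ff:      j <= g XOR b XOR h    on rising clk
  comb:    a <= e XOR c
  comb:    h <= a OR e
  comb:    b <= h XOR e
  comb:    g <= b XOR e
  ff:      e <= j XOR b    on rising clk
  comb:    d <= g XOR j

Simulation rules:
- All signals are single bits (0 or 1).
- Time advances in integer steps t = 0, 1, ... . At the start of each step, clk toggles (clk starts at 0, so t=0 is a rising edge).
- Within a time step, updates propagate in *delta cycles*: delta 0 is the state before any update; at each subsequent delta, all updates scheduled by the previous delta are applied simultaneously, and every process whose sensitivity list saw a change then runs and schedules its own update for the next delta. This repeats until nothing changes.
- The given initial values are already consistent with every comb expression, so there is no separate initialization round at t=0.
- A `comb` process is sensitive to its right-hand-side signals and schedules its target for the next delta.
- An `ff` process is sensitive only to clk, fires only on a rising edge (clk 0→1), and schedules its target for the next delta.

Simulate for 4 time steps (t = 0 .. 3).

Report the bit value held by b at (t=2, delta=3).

0

t0.Δ0 h=1 j=0 a=0 c=1 clk=0 d=1 b=0 g=1 e=1
t0.Δ1 h=1 j=0 a=0 c=1 clk=1 d=1 b=0 g=1 e=1
t0.Δ2 h=1 j=0 a=0 c=1 clk=1 d=1 b=0 g=1 e=0
t0.Δ3 h=0 j=0 a=1 c=1 clk=1 d=1 b=1 g=0 e=0
t0.Δ4 h=1 j=0 a=1 c=1 clk=1 d=0 b=0 g=1 e=0
t0.Δ5 h=1 j=0 a=1 c=1 clk=1 d=1 b=1 g=0 e=0
t0.Δ6 h=1 j=0 a=1 c=1 clk=1 d=0 b=1 g=1 e=0
t0.Δ7 h=1 j=0 a=1 c=1 clk=1 d=1 b=1 g=1 e=0
t1.Δ0 h=1 j=0 a=1 c=1 clk=1 d=1 b=1 g=1 e=0
t1.Δ1 h=1 j=0 a=1 c=1 clk=0 d=1 b=1 g=1 e=0
t2.Δ0 h=1 j=0 a=1 c=1 clk=0 d=1 b=1 g=1 e=0
t2.Δ1 h=1 j=0 a=1 c=1 clk=1 d=1 b=1 g=1 e=0
t2.Δ2 h=1 j=1 a=1 c=1 clk=1 d=1 b=1 g=1 e=1
t2.Δ3 h=1 j=1 a=0 c=1 clk=1 d=0 b=0 g=0 e=1
t2.Δ4 h=1 j=1 a=0 c=1 clk=1 d=1 b=0 g=1 e=1
t2.Δ5 h=1 j=1 a=0 c=1 clk=1 d=0 b=0 g=1 e=1
t3.Δ0 h=1 j=1 a=0 c=1 clk=1 d=0 b=0 g=1 e=1
t3.Δ1 h=1 j=1 a=0 c=1 clk=0 d=0 b=0 g=1 e=1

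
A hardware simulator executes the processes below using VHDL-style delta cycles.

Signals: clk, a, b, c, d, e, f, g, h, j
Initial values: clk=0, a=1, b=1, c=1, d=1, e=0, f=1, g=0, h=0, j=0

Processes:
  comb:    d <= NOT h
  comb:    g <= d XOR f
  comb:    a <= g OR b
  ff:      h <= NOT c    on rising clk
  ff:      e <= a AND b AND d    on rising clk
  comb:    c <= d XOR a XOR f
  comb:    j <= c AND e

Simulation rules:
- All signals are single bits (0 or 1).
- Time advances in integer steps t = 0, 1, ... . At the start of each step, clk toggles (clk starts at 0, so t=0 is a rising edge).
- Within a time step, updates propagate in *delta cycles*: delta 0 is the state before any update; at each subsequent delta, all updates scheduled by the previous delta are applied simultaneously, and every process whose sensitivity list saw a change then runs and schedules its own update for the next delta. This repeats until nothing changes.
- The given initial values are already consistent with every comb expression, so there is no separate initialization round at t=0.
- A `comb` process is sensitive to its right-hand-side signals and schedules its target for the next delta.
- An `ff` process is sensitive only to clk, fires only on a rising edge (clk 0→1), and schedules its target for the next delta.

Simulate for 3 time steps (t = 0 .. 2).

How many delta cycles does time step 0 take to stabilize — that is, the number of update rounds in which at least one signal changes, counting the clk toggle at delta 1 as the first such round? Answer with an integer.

3

[bits: g,clk,j,c,d,h,a,b,e,f]
t=0: Δ0=0001101101 Δ1=0101101101 Δ2=0101101111 Δ3=0111101111 | 3Δ
t=1: Δ0=0111101111 Δ1=0011101111 | 1Δ
t=2: Δ0=0011101111 Δ1=0111101111 | 1Δ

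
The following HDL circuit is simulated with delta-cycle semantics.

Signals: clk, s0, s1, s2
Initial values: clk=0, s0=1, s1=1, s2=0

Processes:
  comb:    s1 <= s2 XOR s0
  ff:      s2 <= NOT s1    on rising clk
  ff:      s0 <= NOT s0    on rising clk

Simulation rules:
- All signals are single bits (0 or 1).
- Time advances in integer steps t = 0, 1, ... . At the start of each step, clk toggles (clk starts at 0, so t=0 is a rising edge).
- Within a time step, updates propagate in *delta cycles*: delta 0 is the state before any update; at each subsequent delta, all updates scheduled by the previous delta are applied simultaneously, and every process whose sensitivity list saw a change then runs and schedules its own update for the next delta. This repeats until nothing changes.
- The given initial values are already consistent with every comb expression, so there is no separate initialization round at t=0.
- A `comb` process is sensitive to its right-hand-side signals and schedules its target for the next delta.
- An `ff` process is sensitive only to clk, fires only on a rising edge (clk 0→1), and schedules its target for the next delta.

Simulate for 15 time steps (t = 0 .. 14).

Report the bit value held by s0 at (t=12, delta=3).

0

t0.Δ0 s2=0 s0=1 clk=0 s1=1
t0.Δ1 s2=0 s0=1 clk=1 s1=1
t0.Δ2 s2=0 s0=0 clk=1 s1=1
t0.Δ3 s2=0 s0=0 clk=1 s1=0
t1.Δ0 s2=0 s0=0 clk=1 s1=0
t1.Δ1 s2=0 s0=0 clk=0 s1=0
t2.Δ0 s2=0 s0=0 clk=0 s1=0
t2.Δ1 s2=0 s0=0 clk=1 s1=0
t2.Δ2 s2=1 s0=1 clk=1 s1=0
t3.Δ0 s2=1 s0=1 clk=1 s1=0
t3.Δ1 s2=1 s0=1 clk=0 s1=0
t4.Δ0 s2=1 s0=1 clk=0 s1=0
t4.Δ1 s2=1 s0=1 clk=1 s1=0
t4.Δ2 s2=1 s0=0 clk=1 s1=0
t4.Δ3 s2=1 s0=0 clk=1 s1=1
t5.Δ0 s2=1 s0=0 clk=1 s1=1
t5.Δ1 s2=1 s0=0 clk=0 s1=1
t6.Δ0 s2=1 s0=0 clk=0 s1=1
t6.Δ1 s2=1 s0=0 clk=1 s1=1
t6.Δ2 s2=0 s0=1 clk=1 s1=1
t7.Δ0 s2=0 s0=1 clk=1 s1=1
t7.Δ1 s2=0 s0=1 clk=0 s1=1
t8.Δ0 s2=0 s0=1 clk=0 s1=1
t8.Δ1 s2=0 s0=1 clk=1 s1=1
t8.Δ2 s2=0 s0=0 clk=1 s1=1
t8.Δ3 s2=0 s0=0 clk=1 s1=0
t9.Δ0 s2=0 s0=0 clk=1 s1=0
t9.Δ1 s2=0 s0=0 clk=0 s1=0
t10.Δ0 s2=0 s0=0 clk=0 s1=0
t10.Δ1 s2=0 s0=0 clk=1 s1=0
t10.Δ2 s2=1 s0=1 clk=1 s1=0
t11.Δ0 s2=1 s0=1 clk=1 s1=0
t11.Δ1 s2=1 s0=1 clk=0 s1=0
t12.Δ0 s2=1 s0=1 clk=0 s1=0
t12.Δ1 s2=1 s0=1 clk=1 s1=0
t12.Δ2 s2=1 s0=0 clk=1 s1=0
t12.Δ3 s2=1 s0=0 clk=1 s1=1
t13.Δ0 s2=1 s0=0 clk=1 s1=1
t13.Δ1 s2=1 s0=0 clk=0 s1=1
t14.Δ0 s2=1 s0=0 clk=0 s1=1
t14.Δ1 s2=1 s0=0 clk=1 s1=1
t14.Δ2 s2=0 s0=1 clk=1 s1=1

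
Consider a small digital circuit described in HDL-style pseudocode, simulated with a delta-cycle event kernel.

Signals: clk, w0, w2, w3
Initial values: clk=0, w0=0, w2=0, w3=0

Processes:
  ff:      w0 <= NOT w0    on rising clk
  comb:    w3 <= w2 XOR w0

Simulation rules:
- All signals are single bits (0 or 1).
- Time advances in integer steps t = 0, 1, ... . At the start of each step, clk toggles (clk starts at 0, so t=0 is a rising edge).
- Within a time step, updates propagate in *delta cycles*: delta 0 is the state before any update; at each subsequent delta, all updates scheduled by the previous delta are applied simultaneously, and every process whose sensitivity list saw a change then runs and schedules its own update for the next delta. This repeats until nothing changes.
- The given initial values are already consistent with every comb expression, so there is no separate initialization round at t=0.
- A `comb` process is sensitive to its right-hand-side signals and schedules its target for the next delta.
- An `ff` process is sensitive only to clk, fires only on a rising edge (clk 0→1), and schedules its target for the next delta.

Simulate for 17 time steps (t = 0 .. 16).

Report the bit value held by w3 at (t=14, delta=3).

t=0 Δ0: w2=0 w0=0 w3=0 clk=0
  Δ1: clk:0→1
  Δ2: w0:0→1
  Δ3: w3:0→1
  (3Δ to stable)
t=1 Δ0: w2=0 w0=1 w3=1 clk=1
  Δ1: clk:1→0
  (1Δ to stable)
t=2 Δ0: w2=0 w0=1 w3=1 clk=0
  Δ1: clk:0→1
  Δ2: w0:1→0
  Δ3: w3:1→0
  (3Δ to stable)
t=3 Δ0: w2=0 w0=0 w3=0 clk=1
  Δ1: clk:1→0
  (1Δ to stable)
t=4 Δ0: w2=0 w0=0 w3=0 clk=0
  Δ1: clk:0→1
  Δ2: w0:0→1
  Δ3: w3:0→1
  (3Δ to stable)
t=5 Δ0: w2=0 w0=1 w3=1 clk=1
  Δ1: clk:1→0
  (1Δ to stable)
t=6 Δ0: w2=0 w0=1 w3=1 clk=0
  Δ1: clk:0→1
  Δ2: w0:1→0
  Δ3: w3:1→0
  (3Δ to stable)
t=7 Δ0: w2=0 w0=0 w3=0 clk=1
  Δ1: clk:1→0
  (1Δ to stable)
t=8 Δ0: w2=0 w0=0 w3=0 clk=0
  Δ1: clk:0→1
  Δ2: w0:0→1
  Δ3: w3:0→1
  (3Δ to stable)
t=9 Δ0: w2=0 w0=1 w3=1 clk=1
  Δ1: clk:1→0
  (1Δ to stable)
t=10 Δ0: w2=0 w0=1 w3=1 clk=0
  Δ1: clk:0→1
  Δ2: w0:1→0
  Δ3: w3:1→0
  (3Δ to stable)
t=11 Δ0: w2=0 w0=0 w3=0 clk=1
  Δ1: clk:1→0
  (1Δ to stable)
t=12 Δ0: w2=0 w0=0 w3=0 clk=0
  Δ1: clk:0→1
  Δ2: w0:0→1
  Δ3: w3:0→1
  (3Δ to stable)
t=13 Δ0: w2=0 w0=1 w3=1 clk=1
  Δ1: clk:1→0
  (1Δ to stable)
t=14 Δ0: w2=0 w0=1 w3=1 clk=0
  Δ1: clk:0→1
  Δ2: w0:1→0
  Δ3: w3:1→0
  (3Δ to stable)
t=15 Δ0: w2=0 w0=0 w3=0 clk=1
  Δ1: clk:1→0
  (1Δ to stable)
t=16 Δ0: w2=0 w0=0 w3=0 clk=0
  Δ1: clk:0→1
  Δ2: w0:0→1
  Δ3: w3:0→1
  (3Δ to stable)

0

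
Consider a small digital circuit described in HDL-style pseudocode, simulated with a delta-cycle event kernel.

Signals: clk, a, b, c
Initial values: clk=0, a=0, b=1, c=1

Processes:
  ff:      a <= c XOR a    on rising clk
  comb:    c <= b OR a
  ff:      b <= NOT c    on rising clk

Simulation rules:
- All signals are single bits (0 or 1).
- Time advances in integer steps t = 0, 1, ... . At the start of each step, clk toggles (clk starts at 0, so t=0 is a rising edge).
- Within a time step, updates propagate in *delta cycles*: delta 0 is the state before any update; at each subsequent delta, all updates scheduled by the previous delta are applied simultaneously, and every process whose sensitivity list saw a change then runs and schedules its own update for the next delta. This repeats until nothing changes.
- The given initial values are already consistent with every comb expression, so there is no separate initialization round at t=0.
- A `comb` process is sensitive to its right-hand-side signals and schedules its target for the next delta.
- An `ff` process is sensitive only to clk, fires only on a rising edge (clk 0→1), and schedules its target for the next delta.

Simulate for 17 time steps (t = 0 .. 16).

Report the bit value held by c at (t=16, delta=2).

t=0 Δ0: c=1 b=1 clk=0 a=0
  Δ1: clk:0→1
  Δ2: b:1→0, a:0→1
  (2Δ to stable)
t=1 Δ0: c=1 b=0 clk=1 a=1
  Δ1: clk:1→0
  (1Δ to stable)
t=2 Δ0: c=1 b=0 clk=0 a=1
  Δ1: clk:0→1
  Δ2: a:1→0
  Δ3: c:1→0
  (3Δ to stable)
t=3 Δ0: c=0 b=0 clk=1 a=0
  Δ1: clk:1→0
  (1Δ to stable)
t=4 Δ0: c=0 b=0 clk=0 a=0
  Δ1: clk:0→1
  Δ2: b:0→1
  Δ3: c:0→1
  (3Δ to stable)
t=5 Δ0: c=1 b=1 clk=1 a=0
  Δ1: clk:1→0
  (1Δ to stable)
t=6 Δ0: c=1 b=1 clk=0 a=0
  Δ1: clk:0→1
  Δ2: b:1→0, a:0→1
  (2Δ to stable)
t=7 Δ0: c=1 b=0 clk=1 a=1
  Δ1: clk:1→0
  (1Δ to stable)
t=8 Δ0: c=1 b=0 clk=0 a=1
  Δ1: clk:0→1
  Δ2: a:1→0
  Δ3: c:1→0
  (3Δ to stable)
t=9 Δ0: c=0 b=0 clk=1 a=0
  Δ1: clk:1→0
  (1Δ to stable)
t=10 Δ0: c=0 b=0 clk=0 a=0
  Δ1: clk:0→1
  Δ2: b:0→1
  Δ3: c:0→1
  (3Δ to stable)
t=11 Δ0: c=1 b=1 clk=1 a=0
  Δ1: clk:1→0
  (1Δ to stable)
t=12 Δ0: c=1 b=1 clk=0 a=0
  Δ1: clk:0→1
  Δ2: b:1→0, a:0→1
  (2Δ to stable)
t=13 Δ0: c=1 b=0 clk=1 a=1
  Δ1: clk:1→0
  (1Δ to stable)
t=14 Δ0: c=1 b=0 clk=0 a=1
  Δ1: clk:0→1
  Δ2: a:1→0
  Δ3: c:1→0
  (3Δ to stable)
t=15 Δ0: c=0 b=0 clk=1 a=0
  Δ1: clk:1→0
  (1Δ to stable)
t=16 Δ0: c=0 b=0 clk=0 a=0
  Δ1: clk:0→1
  Δ2: b:0→1
  Δ3: c:0→1
  (3Δ to stable)

0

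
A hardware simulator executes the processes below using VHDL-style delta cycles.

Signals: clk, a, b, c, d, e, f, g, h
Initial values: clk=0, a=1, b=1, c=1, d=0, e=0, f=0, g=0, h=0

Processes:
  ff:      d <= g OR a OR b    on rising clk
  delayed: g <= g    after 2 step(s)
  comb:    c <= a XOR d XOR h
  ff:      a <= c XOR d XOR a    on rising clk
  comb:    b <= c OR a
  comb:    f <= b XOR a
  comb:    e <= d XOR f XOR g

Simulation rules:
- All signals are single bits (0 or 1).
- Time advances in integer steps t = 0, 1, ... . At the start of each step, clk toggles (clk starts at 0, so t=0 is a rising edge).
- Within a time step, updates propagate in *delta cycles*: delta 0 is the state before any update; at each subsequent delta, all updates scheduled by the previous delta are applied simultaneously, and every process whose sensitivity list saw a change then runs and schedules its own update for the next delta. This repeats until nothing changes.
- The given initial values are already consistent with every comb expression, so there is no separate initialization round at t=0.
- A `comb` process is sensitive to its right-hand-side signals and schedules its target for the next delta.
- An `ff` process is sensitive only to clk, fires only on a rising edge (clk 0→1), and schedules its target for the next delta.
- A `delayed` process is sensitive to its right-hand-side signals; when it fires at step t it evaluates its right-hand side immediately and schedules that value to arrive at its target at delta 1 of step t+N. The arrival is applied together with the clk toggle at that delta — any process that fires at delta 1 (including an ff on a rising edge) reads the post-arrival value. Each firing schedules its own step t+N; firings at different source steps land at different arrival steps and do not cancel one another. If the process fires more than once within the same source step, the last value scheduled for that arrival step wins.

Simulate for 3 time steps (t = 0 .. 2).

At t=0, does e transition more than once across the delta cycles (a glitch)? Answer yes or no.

t=0 Δ0: f=0 clk=0 g=0 d=0 a=1 c=1 e=0 b=1 h=0
  Δ1: clk:0→1
  Δ2: d:0→1, a:1→0
  Δ3: f:0→1, e:0→1
  Δ4: e:1→0
  (4Δ to stable)
t=1 Δ0: f=1 clk=1 g=0 d=1 a=0 c=1 e=0 b=1 h=0
  Δ1: clk:1→0
  (1Δ to stable)
t=2 Δ0: f=1 clk=0 g=0 d=1 a=0 c=1 e=0 b=1 h=0
  Δ1: clk:0→1
  (1Δ to stable)

yes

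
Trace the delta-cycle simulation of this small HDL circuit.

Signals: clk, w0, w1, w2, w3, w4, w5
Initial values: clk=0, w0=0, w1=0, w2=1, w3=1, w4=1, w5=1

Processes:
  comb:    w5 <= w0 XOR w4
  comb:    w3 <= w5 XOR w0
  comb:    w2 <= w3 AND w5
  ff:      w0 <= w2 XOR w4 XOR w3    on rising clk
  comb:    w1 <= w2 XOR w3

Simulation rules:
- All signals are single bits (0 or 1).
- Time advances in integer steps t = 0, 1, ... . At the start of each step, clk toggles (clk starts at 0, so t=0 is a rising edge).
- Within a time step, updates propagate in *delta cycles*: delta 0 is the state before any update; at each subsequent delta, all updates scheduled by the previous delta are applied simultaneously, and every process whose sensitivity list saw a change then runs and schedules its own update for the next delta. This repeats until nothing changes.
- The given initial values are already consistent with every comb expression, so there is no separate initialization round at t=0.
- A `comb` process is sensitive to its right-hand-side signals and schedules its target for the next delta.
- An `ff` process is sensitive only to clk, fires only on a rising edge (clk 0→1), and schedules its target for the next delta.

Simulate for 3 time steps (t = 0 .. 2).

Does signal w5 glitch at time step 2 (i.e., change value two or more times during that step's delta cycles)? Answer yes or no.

no

t=0 Δ0: w4=1 w1=0 w0=0 w5=1 w2=1 clk=0 w3=1
  Δ1: clk:0→1
  Δ2: w0:0→1
  Δ3: w5:1→0, w3:1→0
  Δ4: w1:0→1, w2:1→0, w3:0→1
  (4Δ to stable)
t=1 Δ0: w4=1 w1=1 w0=1 w5=0 w2=0 clk=1 w3=1
  Δ1: clk:1→0
  (1Δ to stable)
t=2 Δ0: w4=1 w1=1 w0=1 w5=0 w2=0 clk=0 w3=1
  Δ1: clk:0→1
  Δ2: w0:1→0
  Δ3: w5:0→1, w3:1→0
  Δ4: w1:1→0, w3:0→1
  Δ5: w1:0→1, w2:0→1
  Δ6: w1:1→0
  (6Δ to stable)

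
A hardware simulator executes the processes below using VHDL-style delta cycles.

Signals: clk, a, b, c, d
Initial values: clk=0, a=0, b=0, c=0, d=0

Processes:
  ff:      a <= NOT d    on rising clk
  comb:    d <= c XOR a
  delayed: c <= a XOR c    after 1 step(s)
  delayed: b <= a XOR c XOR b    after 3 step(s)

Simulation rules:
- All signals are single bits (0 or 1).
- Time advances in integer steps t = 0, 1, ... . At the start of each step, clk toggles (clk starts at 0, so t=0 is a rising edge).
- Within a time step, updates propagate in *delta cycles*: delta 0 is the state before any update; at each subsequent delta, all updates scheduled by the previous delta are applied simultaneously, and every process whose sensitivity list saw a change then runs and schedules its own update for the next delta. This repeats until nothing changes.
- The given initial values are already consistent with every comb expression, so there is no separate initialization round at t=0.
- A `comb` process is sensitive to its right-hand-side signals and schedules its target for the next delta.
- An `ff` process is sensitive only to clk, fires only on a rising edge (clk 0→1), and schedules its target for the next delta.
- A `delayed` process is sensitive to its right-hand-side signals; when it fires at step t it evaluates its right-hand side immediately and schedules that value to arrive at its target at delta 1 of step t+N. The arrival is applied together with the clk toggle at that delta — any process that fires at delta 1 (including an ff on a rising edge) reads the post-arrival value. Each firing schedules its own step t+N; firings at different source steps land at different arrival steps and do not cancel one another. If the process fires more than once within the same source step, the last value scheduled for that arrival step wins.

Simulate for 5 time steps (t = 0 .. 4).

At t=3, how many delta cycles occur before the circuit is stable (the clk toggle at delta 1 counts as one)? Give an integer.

2

[bits: d,c,a,clk,b]
t=0: Δ0=00000 Δ1=00010 Δ2=00110 Δ3=10110 | 3Δ
t=1: Δ0=10110 Δ1=11100 Δ2=01100 | 2Δ
t=2: Δ0=01100 Δ1=00110 Δ2=10110 | 2Δ
t=3: Δ0=10110 Δ1=11101 Δ2=01101 | 2Δ
t=4: Δ0=01101 Δ1=00110 Δ2=10110 | 2Δ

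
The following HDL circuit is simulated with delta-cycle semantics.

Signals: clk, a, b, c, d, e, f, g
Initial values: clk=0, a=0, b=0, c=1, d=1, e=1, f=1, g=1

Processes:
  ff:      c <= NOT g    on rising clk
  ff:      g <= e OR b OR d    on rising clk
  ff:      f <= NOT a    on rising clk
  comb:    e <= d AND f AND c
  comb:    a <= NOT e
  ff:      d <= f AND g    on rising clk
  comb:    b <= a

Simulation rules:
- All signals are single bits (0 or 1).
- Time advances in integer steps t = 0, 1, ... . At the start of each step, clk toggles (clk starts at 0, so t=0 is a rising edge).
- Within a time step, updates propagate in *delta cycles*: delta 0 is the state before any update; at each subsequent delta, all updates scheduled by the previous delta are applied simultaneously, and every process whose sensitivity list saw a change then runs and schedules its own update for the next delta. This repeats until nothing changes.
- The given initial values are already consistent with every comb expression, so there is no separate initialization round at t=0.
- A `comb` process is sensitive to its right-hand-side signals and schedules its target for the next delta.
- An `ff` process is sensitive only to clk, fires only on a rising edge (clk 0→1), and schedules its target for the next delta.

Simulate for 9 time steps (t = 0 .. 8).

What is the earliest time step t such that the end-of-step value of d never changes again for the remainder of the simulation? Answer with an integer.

4

t=0 Δ0: b=0 c=1 f=1 g=1 a=0 e=1 clk=0 d=1
  Δ1: clk:0→1
  Δ2: c:1→0
  Δ3: e:1→0
  Δ4: a:0→1
  Δ5: b:0→1
  (5Δ to stable)
t=1 Δ0: b=1 c=0 f=1 g=1 a=1 e=0 clk=1 d=1
  Δ1: clk:1→0
  (1Δ to stable)
t=2 Δ0: b=1 c=0 f=1 g=1 a=1 e=0 clk=0 d=1
  Δ1: clk:0→1
  Δ2: f:1→0
  (2Δ to stable)
t=3 Δ0: b=1 c=0 f=0 g=1 a=1 e=0 clk=1 d=1
  Δ1: clk:1→0
  (1Δ to stable)
t=4 Δ0: b=1 c=0 f=0 g=1 a=1 e=0 clk=0 d=1
  Δ1: clk:0→1
  Δ2: d:1→0
  (2Δ to stable)
t=5 Δ0: b=1 c=0 f=0 g=1 a=1 e=0 clk=1 d=0
  Δ1: clk:1→0
  (1Δ to stable)
t=6 Δ0: b=1 c=0 f=0 g=1 a=1 e=0 clk=0 d=0
  Δ1: clk:0→1
  (1Δ to stable)
t=7 Δ0: b=1 c=0 f=0 g=1 a=1 e=0 clk=1 d=0
  Δ1: clk:1→0
  (1Δ to stable)
t=8 Δ0: b=1 c=0 f=0 g=1 a=1 e=0 clk=0 d=0
  Δ1: clk:0→1
  (1Δ to stable)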